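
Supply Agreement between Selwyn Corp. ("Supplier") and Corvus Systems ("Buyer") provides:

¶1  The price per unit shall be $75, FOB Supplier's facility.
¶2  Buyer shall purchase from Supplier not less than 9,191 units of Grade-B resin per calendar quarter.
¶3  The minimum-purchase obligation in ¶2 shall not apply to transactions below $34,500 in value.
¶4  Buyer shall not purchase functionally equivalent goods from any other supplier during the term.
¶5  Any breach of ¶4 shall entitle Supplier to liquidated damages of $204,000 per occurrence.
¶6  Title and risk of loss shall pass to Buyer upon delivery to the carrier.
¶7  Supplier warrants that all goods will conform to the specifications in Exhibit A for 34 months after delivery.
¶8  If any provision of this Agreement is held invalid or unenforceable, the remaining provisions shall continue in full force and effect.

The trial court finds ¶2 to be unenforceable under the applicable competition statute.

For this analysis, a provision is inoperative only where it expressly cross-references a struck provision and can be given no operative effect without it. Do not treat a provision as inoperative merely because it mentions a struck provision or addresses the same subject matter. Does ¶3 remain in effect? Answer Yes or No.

¶2 is struck. ¶3 operates only by reference to ¶2, so it falls with ¶2. ¶8 is a severability clause and preserves every provision that can still be given independent effect. The provisions still in force are ¶1, ¶4, ¶5, ¶6, ¶7, and ¶8. ¶3 is among the inoperative provisions, so the answer is no.

No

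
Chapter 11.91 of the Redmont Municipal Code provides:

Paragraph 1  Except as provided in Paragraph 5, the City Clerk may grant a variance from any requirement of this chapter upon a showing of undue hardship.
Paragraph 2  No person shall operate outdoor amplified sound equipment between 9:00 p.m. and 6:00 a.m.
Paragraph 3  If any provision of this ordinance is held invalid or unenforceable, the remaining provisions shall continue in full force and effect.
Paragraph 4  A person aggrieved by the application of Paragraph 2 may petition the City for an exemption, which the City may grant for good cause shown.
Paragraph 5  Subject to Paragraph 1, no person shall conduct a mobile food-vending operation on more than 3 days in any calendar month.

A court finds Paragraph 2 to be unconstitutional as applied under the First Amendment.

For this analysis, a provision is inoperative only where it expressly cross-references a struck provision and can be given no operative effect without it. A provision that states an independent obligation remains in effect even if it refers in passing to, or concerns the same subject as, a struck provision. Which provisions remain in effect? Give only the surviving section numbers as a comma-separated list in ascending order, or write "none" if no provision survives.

Paragraph 2 is struck. Paragraph 4 has no operative effect of its own apart from Paragraph 2 and is therefore inoperative. Under the severability clause in Paragraph 3, the remaining provisions continue in force. The provisions still in force are Paragraph 1, Paragraph 3, and Paragraph 5.

1, 3, 5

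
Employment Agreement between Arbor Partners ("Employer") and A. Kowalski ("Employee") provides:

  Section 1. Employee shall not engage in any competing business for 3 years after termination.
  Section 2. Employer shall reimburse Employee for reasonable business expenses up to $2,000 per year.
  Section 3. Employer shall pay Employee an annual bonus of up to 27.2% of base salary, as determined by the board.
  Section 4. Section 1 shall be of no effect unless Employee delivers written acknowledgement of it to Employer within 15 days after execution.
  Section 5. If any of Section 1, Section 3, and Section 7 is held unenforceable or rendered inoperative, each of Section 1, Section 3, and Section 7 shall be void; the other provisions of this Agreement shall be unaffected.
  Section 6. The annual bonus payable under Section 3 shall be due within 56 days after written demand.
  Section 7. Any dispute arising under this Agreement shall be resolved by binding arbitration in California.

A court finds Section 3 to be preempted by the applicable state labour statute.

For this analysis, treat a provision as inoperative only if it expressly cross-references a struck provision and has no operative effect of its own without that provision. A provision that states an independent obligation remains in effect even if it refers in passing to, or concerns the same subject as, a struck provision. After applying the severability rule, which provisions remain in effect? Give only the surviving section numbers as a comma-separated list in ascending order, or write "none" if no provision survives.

2, 5

Section 3 is struck. Section 6 operates only by reference to Section 3, so it falls with Section 3. Section 5 declares Section 1, Section 3, and Section 7 mutually dependent; since one of them has fallen, all of them are of no effect. That brings down Section 1 and Section 7 as well. Section 4 in turn depends solely on a provision now struck and likewise falls. The remainder continues in force under Section 5. The provisions still in force are Section 2 and Section 5.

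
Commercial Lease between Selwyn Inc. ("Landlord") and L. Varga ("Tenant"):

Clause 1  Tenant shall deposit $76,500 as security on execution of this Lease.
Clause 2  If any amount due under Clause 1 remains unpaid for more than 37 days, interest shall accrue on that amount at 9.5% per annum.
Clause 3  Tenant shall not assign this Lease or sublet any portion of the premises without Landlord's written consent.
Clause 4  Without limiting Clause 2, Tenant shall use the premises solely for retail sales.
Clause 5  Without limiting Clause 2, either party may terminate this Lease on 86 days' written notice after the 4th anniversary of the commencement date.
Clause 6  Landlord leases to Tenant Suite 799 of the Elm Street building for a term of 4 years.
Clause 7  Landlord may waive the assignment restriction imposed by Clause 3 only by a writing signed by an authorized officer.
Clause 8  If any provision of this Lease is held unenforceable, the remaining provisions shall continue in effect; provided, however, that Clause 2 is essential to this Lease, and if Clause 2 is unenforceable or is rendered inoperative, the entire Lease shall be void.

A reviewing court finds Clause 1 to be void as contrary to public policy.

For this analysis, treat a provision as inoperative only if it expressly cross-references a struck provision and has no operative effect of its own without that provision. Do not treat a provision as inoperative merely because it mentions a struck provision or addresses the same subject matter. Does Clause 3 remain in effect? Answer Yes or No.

No

Clause 1 is struck. Clause 2 does nothing except set the default interest on the security deposit by reference to Clause 1; with Clause 1 gone it has no independent effect and is inoperative. Clause 8 makes Clause 2 an essential term, and Clause 2 has been rendered inoperative by the cascade; under Clause 8, the entire Lease is therefore void. No provision of the Lease survives. Clause 3 is among the inoperative provisions, so the answer is no.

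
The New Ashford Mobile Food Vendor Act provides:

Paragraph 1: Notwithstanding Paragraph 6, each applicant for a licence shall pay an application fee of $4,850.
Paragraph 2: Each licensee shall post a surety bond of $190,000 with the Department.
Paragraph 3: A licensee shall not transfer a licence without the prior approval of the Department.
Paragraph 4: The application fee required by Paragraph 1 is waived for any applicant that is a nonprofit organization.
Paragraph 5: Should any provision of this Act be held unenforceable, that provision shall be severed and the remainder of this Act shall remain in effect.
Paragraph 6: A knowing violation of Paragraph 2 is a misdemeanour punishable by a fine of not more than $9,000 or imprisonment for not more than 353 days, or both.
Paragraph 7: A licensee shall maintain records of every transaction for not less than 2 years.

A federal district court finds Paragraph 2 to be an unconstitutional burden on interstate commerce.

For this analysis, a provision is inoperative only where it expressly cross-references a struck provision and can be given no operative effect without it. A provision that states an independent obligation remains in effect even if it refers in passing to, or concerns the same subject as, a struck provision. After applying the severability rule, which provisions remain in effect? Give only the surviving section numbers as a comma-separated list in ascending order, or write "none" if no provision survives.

Paragraph 2 is struck. Paragraph 6 operates only by reference to Paragraph 2, so it falls with Paragraph 2. Although Paragraph 1 refers to Paragraph 6, its operative terms do not depend on Paragraph 6, so it remains in effect. Under the severability clause in Paragraph 5, the remaining provisions continue in force. That leaves Paragraph 1, Paragraph 3, Paragraph 4, Paragraph 5, and Paragraph 7 in effect.

1, 3, 4, 5, 7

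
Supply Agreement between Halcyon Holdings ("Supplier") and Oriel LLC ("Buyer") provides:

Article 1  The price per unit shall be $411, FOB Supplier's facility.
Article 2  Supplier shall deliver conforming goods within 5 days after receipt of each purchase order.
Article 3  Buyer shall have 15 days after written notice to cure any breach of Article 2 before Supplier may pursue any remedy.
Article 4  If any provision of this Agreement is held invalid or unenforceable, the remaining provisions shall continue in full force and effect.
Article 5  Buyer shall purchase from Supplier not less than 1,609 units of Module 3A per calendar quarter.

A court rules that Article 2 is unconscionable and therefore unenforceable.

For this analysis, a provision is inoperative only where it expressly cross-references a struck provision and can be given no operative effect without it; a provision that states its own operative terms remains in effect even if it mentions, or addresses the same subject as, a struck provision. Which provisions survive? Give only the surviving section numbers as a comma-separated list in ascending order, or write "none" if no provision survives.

1, 4, 5

Article 2 is struck. Article 3 merely fixes the cure period for breach of Article 2; with Article 2 gone it has nothing to operate on and falls away. Article 4 is a severability clause and preserves every provision that can still be given independent effect. The provisions still in force are Article 1, Article 4, and Article 5.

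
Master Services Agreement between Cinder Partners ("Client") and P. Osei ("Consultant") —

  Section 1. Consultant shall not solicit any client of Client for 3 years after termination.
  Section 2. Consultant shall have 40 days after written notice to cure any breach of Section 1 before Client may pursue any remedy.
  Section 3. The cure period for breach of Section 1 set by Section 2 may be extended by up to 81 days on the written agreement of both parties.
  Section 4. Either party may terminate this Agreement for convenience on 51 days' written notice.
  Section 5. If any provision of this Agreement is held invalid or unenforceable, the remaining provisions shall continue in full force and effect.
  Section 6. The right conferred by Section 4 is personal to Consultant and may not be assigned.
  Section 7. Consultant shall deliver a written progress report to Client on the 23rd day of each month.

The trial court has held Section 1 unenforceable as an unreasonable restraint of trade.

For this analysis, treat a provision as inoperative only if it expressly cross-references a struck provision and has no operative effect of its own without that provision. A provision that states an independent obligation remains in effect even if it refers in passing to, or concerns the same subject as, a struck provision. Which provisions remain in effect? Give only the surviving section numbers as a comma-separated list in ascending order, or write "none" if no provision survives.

Section 1 is struck. The only function of Section 2 is the cure period for breach of Section 1, so it cannot stand once Section 1 is removed. Section 3 operates only by reference to Section 2, so it falls with Section 2. Section 5 is a severability clause and preserves every provision that can still be given independent effect. Section 4, Section 5, Section 6, and Section 7 remain in effect.

4, 5, 6, 7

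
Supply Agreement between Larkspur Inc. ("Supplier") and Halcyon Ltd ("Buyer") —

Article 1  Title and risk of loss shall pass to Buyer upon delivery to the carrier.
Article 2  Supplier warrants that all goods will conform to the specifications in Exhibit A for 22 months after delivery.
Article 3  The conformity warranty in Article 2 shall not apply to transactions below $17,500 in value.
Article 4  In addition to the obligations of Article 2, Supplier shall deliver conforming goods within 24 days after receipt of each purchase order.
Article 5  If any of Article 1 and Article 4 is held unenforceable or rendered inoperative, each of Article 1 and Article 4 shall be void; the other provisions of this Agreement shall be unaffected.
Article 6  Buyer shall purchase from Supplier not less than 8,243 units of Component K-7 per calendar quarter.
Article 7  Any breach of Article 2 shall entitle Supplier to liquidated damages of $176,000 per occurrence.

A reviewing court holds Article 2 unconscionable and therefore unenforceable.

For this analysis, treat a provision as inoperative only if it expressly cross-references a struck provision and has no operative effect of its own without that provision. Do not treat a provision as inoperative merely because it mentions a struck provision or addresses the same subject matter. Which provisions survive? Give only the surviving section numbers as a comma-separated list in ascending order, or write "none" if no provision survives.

1, 4, 5, 6

Article 2 is struck. Article 3 operates only by reference to Article 2, so it falls with Article 2. Article 7 operates only by reference to Article 2, so it falls with Article 2. Article 4 mentions Article 2 but its own obligation stands independently of Article 2, so Article 4 is not affected. Article 5 ties Article 1 and Article 4 together, but none of those is affected here; the remaining provisions continue in force under Article 5. The provisions still in force are Article 1, Article 4, Article 5, and Article 6.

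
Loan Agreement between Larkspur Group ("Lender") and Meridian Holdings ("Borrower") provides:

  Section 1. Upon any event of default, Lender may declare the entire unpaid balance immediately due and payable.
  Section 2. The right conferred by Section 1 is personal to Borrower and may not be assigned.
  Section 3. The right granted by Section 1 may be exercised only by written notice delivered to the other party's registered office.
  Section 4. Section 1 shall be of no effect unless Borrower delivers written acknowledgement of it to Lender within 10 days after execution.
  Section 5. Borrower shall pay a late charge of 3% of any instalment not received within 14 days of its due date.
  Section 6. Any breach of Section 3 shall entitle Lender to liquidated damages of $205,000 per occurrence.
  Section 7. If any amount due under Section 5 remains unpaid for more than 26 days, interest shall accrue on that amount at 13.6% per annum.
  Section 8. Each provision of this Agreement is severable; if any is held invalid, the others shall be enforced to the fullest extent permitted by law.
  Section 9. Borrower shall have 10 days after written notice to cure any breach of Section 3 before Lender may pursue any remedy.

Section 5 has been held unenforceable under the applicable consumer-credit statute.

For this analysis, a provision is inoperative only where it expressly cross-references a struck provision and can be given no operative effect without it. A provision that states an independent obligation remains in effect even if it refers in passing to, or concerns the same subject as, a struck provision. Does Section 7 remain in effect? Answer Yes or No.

Section 5 is struck. Section 7 operates only by reference to Section 5, so it falls with Section 5. Section 8 is a severability clause and preserves every provision that can still be given independent effect. The provisions still in force are Section 1, Section 2, Section 3, Section 4, Section 6, Section 8, and Section 9. Section 7 is among the inoperative provisions, so the answer is no.

No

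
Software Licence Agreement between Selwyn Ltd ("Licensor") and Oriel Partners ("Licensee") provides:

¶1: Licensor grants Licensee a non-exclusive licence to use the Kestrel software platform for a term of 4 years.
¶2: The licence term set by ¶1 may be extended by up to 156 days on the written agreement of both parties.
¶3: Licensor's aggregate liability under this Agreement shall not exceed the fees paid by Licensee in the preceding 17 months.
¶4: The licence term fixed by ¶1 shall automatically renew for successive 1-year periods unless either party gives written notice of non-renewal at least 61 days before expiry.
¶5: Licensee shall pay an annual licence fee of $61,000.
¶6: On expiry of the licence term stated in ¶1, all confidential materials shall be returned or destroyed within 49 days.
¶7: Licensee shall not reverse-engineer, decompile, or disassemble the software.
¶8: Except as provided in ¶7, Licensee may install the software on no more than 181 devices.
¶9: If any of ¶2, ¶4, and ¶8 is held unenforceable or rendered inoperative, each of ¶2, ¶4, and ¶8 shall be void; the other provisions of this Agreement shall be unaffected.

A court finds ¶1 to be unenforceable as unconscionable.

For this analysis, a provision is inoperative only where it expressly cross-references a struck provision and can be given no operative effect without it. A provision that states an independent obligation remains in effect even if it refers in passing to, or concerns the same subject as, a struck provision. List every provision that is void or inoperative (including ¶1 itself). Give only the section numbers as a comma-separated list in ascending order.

1, 2, 4, 6, 8

¶1 is struck. The whole of ¶2 is the extension of the licence term, defined by reference to ¶1, so ¶2 cannot stand once ¶1 is removed. The whole of ¶4 is the renewal of the licence term, defined by reference to ¶1, so ¶4 cannot stand once ¶1 is removed. ¶6 operates only by reference to ¶1, so it falls with ¶1. ¶9 declares ¶2, ¶4, and ¶8 mutually dependent; since one of them has fallen, all of them are of no effect. That brings down ¶8 as well. The remainder continues in force under ¶9. That leaves ¶3, ¶5, ¶7, and ¶9 in effect.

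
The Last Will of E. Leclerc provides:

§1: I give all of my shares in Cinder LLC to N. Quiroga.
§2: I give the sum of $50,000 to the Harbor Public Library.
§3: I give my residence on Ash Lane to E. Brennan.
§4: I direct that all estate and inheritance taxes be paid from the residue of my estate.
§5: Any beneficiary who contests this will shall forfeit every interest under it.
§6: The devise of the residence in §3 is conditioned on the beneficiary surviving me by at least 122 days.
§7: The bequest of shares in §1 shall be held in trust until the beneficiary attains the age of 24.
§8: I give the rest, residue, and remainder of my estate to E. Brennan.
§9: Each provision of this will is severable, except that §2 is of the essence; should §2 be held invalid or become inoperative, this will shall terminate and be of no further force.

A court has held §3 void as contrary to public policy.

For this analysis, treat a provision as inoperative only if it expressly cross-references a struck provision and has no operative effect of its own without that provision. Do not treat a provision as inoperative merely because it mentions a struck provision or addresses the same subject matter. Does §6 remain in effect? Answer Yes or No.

§3 is struck. §6 merely fixes the survivorship condition on §3; with §3 gone it has nothing to operate on and falls away. §9 makes §2 an essential term, but §2 is unaffected, so the severability proviso in §9 preserves the remaining provisions. That leaves §1, §2, §4, §5, §7, §8, and §9 in effect. §6 is among the inoperative provisions, so the answer is no.

No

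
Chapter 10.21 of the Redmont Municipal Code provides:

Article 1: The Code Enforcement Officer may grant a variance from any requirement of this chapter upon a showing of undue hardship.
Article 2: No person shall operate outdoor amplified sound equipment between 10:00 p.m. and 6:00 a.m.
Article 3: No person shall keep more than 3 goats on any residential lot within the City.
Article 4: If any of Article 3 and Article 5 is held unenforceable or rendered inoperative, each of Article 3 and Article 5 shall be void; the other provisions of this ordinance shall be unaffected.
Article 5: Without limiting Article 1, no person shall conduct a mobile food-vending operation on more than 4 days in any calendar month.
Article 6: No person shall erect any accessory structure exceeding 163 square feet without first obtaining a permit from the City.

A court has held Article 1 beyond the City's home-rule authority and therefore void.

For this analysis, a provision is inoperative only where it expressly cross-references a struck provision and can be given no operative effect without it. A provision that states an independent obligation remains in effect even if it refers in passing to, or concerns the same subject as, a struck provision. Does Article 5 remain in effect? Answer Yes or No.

Article 1 is struck. Article 5 mentions Article 1 but its own obligation stands independently of Article 1, so Article 5 is not affected. Nothing else in the ordinance is defined by reference to Article 1. Article 4 ties Article 3 and Article 5 together, but none of those is affected here; the remaining provisions continue in force under Article 4. The provisions still in force are Article 2, Article 3, Article 4, Article 5, and Article 6. Article 5 is among the surviving provisions, so the answer is yes.

Yes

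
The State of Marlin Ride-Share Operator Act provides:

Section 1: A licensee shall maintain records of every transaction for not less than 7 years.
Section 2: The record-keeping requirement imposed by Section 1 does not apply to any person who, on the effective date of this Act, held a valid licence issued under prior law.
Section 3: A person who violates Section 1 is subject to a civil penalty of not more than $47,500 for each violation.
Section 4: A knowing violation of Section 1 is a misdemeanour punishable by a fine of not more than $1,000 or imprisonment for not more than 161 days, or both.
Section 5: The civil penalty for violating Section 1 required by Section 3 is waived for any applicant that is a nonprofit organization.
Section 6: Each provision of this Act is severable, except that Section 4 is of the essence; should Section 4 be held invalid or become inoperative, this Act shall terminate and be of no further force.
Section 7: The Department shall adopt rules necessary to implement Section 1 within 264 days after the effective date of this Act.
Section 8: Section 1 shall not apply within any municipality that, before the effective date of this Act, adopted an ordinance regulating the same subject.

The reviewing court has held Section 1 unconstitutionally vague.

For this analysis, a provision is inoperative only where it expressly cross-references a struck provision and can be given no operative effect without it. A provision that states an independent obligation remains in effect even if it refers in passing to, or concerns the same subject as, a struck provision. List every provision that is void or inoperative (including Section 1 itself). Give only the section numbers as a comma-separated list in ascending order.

Section 1 is struck. The only function of Section 2 is the grandfather exemption from Section 1, so it cannot stand once Section 1 is removed. The only function of Section 3 is the civil penalty for violating Section 1, so it cannot stand once Section 1 is removed. Section 4 has no operative effect of its own apart from Section 1 and is therefore inoperative. Section 7 merely fixes the rulemaking mandate for Section 1; with Section 1 gone it has nothing to operate on and falls away. Section 8 merely fixes the local-preemption carve-out from Section 1; with Section 1 gone it has nothing to operate on and falls away. Section 5 operates only by reference to Section 3, so it falls with Section 3. Section 6 makes Section 4 an essential term, and Section 4 has been rendered inoperative by the cascade; under Section 6, the entire Act is therefore void. No provision of the Act survives.

1, 2, 3, 4, 5, 6, 7, 8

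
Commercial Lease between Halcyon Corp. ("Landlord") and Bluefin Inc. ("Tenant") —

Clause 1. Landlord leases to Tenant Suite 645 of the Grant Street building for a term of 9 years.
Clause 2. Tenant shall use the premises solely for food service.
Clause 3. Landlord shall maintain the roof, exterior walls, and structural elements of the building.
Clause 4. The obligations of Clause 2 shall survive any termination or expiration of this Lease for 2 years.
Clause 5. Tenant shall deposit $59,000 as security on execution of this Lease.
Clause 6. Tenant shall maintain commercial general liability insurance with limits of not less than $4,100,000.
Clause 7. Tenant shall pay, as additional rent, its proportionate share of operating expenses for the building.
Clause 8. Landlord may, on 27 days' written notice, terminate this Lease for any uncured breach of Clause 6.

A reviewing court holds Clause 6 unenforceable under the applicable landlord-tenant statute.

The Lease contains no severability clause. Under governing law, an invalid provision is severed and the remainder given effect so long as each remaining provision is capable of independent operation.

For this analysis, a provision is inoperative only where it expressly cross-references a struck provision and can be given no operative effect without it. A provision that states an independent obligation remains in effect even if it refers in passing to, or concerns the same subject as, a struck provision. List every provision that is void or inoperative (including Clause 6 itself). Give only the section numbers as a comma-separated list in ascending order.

6, 8

Clause 6 is struck. Clause 8 has no operative effect of its own apart from Clause 6 and is therefore inoperative. With no severability clause, the stated default rule severs what cannot stand and enforces each remaining provision that can operate on its own. That leaves Clause 1, Clause 2, Clause 3, Clause 4, Clause 5, and Clause 7 in effect.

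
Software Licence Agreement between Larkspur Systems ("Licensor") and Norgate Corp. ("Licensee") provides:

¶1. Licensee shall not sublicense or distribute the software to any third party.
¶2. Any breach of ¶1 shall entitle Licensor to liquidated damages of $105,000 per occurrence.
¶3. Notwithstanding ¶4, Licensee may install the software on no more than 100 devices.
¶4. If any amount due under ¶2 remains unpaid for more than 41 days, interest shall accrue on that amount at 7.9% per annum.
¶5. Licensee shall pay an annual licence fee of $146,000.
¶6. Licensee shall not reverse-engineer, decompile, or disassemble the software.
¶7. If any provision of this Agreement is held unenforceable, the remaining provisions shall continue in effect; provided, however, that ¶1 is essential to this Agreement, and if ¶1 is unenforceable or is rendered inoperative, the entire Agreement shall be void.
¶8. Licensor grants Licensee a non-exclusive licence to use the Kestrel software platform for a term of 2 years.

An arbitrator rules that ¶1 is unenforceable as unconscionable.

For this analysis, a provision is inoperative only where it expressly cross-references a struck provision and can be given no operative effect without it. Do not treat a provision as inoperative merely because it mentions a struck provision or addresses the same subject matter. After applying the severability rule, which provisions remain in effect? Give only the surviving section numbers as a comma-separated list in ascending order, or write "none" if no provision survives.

¶1 is struck. The whole of ¶2 is the liquidated-damages amount, defined by reference to ¶1, so ¶2 cannot stand once ¶1 is removed. ¶4 operates only by reference to ¶2, so it falls with ¶2. ¶7 makes ¶1 an essential term, and ¶1 is the provision held invalid; under ¶7, the entire Agreement is therefore void. No provision of the Agreement survives.

none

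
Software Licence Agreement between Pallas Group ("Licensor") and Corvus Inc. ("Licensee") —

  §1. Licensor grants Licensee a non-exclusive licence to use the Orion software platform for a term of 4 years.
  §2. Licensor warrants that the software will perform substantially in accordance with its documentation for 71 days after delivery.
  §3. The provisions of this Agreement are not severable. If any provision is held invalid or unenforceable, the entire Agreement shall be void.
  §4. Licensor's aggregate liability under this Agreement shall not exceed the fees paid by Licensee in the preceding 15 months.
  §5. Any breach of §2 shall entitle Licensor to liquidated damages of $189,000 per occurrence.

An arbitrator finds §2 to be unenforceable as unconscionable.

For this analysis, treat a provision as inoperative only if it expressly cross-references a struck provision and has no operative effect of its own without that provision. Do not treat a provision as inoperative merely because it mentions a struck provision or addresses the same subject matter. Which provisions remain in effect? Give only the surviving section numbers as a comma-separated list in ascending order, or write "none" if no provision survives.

none

§2 is struck. §5 does nothing except set the liquidated-damages amount by reference to §2; with §2 gone it has no independent effect and is inoperative. §3 provides that the Agreement is not severable, so the invalidity of any one provision voids the entire Agreement. No provision of the Agreement survives.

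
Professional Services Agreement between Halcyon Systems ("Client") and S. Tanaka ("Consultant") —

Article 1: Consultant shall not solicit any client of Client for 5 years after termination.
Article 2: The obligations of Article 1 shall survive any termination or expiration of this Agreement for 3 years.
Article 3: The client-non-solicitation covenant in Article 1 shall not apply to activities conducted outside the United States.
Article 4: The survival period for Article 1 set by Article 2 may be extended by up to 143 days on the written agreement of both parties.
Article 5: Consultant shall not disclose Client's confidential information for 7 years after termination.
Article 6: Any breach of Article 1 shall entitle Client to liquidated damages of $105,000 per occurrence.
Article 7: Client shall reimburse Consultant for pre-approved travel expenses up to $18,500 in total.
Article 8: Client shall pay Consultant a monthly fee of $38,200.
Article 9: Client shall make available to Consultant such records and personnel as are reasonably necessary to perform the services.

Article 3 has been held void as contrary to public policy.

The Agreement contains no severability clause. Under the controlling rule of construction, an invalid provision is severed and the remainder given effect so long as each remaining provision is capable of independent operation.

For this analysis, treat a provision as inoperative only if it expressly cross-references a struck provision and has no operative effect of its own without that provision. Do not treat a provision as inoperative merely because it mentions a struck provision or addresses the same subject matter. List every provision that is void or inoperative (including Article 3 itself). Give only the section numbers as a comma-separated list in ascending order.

3

Article 3 is struck. Nothing else in the Agreement is defined by reference to Article 3. With no severability clause, the stated default rule severs what cannot stand and enforces each remaining provision that can operate on its own. Article 1, Article 2, Article 4, Article 5, Article 6, Article 7, Article 8, and Article 9 remain in effect.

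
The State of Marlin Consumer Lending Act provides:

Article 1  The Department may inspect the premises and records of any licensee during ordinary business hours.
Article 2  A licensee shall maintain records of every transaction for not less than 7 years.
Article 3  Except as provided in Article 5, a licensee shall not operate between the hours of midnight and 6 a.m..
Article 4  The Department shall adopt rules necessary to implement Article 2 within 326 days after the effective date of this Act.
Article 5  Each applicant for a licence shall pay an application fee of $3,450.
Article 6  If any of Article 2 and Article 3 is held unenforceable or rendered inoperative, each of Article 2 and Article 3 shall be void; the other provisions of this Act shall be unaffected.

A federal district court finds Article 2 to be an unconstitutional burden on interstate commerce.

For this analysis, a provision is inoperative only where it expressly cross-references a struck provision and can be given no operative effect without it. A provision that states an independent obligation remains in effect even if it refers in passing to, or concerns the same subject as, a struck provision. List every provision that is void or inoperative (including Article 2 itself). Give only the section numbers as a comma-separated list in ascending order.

2, 3, 4

Article 2 is struck. Article 4 operates only by reference to Article 2, so it falls with Article 2. Article 6 declares Article 2 and Article 3 mutually dependent; since one of them has fallen, all of them are of no effect. That brings down Article 3 as well. The remainder continues in force under Article 6. That leaves Article 1, Article 5, and Article 6 in effect.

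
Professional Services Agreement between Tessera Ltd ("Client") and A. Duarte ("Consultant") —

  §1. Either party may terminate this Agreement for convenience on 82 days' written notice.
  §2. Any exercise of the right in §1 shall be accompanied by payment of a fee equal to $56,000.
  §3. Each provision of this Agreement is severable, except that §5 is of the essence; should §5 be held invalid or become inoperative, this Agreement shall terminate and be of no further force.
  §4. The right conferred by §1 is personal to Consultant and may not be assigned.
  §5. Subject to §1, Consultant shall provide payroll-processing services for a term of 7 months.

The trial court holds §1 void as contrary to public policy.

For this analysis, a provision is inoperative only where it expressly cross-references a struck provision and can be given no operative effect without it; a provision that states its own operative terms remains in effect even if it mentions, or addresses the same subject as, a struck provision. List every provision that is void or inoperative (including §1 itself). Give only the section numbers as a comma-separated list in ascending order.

1, 2, 4

§1 is struck. §2 merely fixes the exercise fee for §1; with §1 gone it has nothing to operate on and falls away. §4 has no operative effect of its own apart from §1 and is therefore inoperative. Although §5 refers to §1, its operative terms do not depend on §1, so it remains in effect. §3 makes §5 an essential term, but §5 is unaffected, so the severability proviso in §3 preserves the remaining provisions. The provisions still in force are §3 and §5.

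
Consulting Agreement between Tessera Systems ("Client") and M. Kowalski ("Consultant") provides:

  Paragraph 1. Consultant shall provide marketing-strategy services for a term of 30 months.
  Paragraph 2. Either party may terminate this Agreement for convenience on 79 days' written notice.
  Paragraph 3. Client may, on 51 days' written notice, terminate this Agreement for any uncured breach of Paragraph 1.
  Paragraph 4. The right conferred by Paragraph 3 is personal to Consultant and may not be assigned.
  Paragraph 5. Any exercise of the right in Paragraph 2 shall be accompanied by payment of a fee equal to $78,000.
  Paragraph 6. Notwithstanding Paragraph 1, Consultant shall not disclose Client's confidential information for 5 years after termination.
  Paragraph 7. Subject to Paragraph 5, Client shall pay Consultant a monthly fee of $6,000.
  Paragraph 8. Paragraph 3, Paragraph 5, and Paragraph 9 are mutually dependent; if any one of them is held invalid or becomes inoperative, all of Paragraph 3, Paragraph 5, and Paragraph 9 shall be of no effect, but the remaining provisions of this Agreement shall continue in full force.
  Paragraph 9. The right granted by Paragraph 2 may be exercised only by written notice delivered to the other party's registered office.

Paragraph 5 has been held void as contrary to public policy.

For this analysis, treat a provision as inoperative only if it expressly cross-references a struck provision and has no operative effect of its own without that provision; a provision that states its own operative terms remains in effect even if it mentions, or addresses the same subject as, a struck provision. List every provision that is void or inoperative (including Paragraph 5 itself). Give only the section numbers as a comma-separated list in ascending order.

Paragraph 5 is struck. Although Paragraph 7 refers to Paragraph 5, its operative terms do not depend on Paragraph 5, so it remains in effect. Nothing else in the Agreement is defined by reference to Paragraph 5. Paragraph 8 declares Paragraph 3, Paragraph 5, and Paragraph 9 mutually dependent; since one of them has fallen, all of them are of no effect. That brings down Paragraph 3 and Paragraph 9 as well. Paragraph 4 in turn depends solely on a provision now struck and likewise falls. The remainder continues in force under Paragraph 8. Paragraph 1, Paragraph 2, Paragraph 6, Paragraph 7, and Paragraph 8 remain in effect.

3, 4, 5, 9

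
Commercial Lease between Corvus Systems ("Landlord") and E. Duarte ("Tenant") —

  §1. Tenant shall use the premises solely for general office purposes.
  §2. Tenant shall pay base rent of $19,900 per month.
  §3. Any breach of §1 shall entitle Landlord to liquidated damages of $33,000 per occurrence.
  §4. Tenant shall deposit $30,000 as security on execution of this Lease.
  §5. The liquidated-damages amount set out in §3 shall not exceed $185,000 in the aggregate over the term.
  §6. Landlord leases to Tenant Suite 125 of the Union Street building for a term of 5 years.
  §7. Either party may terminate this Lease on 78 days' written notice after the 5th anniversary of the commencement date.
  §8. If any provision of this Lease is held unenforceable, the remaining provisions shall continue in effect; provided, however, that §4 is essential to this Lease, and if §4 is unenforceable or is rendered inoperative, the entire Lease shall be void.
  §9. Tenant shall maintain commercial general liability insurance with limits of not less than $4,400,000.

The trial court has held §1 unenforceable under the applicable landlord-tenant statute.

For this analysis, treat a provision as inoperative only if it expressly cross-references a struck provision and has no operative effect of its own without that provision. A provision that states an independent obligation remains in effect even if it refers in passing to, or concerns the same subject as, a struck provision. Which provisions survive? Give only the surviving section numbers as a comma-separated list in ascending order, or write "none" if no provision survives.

§1 is struck. §3 does nothing except set the liquidated-damages amount by reference to §1; with §1 gone it has no independent effect and is inoperative. The whole of §5 is the aggregate cap on the liquidated-damages amount, defined by reference to §3, so §5 cannot stand once §3 is removed. §8 makes §4 an essential term, but §4 is unaffected, so the severability proviso in §8 preserves the remaining provisions. §2, §4, §6, §7, §8, and §9 remain in effect.

2, 4, 6, 7, 8, 9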